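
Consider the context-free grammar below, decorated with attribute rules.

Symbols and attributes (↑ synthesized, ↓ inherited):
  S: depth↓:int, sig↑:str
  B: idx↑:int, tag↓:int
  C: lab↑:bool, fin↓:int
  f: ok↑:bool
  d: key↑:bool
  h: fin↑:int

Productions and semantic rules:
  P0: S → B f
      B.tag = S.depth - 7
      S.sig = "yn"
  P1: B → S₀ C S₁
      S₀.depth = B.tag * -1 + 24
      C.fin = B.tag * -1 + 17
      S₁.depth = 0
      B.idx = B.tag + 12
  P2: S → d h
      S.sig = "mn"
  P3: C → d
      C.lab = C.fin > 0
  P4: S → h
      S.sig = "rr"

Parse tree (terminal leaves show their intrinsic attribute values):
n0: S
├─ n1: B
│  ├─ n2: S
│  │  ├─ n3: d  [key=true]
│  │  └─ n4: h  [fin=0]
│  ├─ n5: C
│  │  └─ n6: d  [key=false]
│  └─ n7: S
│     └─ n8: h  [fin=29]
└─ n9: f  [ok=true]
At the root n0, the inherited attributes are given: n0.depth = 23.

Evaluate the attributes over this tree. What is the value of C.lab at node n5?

1. n0.depth = 23  [given at root]
2. n1.tag = 16  [S.depth - 7]
3. n2.depth = 8  [B.tag * -1 + 24]
4. n3.key = true  [terminal]
5. n4.fin = 0  [terminal]
6. n2.sig = "mn"  ["mn"]
7. n5.fin = 1  [B.tag * -1 + 17]
8. n6.key = false  [terminal]
9. n5.lab = true  [C.fin > 0]
10. n7.depth = 0  [0]
11. n8.fin = 29  [terminal]
12. n7.sig = "rr"  ["rr"]
13. n1.idx = 28  [B.tag + 12]
14. n9.ok = true  [terminal]
15. n0.sig = "yn"  ["yn"]

true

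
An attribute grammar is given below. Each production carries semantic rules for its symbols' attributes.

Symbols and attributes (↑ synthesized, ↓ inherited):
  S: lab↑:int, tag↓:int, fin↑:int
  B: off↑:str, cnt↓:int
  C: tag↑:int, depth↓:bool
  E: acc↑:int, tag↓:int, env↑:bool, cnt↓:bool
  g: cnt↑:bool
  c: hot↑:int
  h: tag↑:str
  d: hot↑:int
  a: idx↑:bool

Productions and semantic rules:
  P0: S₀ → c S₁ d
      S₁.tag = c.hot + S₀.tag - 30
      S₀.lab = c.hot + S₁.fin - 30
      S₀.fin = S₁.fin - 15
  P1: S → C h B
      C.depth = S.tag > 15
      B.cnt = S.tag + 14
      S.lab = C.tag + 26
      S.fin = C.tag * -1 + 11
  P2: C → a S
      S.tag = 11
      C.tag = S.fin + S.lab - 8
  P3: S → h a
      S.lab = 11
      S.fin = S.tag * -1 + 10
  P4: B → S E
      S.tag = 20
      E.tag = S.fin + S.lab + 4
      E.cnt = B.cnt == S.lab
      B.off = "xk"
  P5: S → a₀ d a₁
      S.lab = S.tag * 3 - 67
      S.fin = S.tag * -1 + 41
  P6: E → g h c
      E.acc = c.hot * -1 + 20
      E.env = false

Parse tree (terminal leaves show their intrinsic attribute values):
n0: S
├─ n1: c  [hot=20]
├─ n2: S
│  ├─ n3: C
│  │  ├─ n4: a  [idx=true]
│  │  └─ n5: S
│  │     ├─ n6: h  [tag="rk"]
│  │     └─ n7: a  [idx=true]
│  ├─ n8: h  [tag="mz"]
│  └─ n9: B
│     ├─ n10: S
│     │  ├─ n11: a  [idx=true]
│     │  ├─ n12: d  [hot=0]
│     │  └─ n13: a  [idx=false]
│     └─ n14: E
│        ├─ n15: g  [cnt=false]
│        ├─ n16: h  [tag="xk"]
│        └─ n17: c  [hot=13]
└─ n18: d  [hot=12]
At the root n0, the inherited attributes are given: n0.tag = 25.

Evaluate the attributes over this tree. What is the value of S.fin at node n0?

-6

1. n0.tag = 25  [given at root]
2. n1.hot = 20  [terminal]
3. n2.tag = 15  [c.hot + S₀.tag - 30]
4. n3.depth = false  [S.tag > 15]
5. n4.idx = true  [terminal]
6. n5.tag = 11  [11]
7. n6.tag = "rk"  [terminal]
8. n7.idx = true  [terminal]
9. n5.lab = 11  [11]
10. n5.fin = -1  [S.tag * -1 + 10]
11. n3.tag = 2  [S.fin + S.lab - 8]
12. n8.tag = "mz"  [terminal]
13. n9.cnt = 29  [S.tag + 14]
14. n10.tag = 20  [20]
15. n11.idx = true  [terminal]
16. n12.hot = 0  [terminal]
17. n13.idx = false  [terminal]
18. n10.lab = -7  [S.tag * 3 - 67]
19. n10.fin = 21  [S.tag * -1 + 41]
20. n14.tag = 18  [S.fin + S.lab + 4]
21. n14.cnt = false  [B.cnt == S.lab]
22. n15.cnt = false  [terminal]
23. n16.tag = "xk"  [terminal]
24. n17.hot = 13  [terminal]
25. n14.acc = 7  [c.hot * -1 + 20]
26. n14.env = false  [false]
27. n9.off = "xk"  ["xk"]
28. n2.lab = 28  [C.tag + 26]
29. n2.fin = 9  [C.tag * -1 + 11]
30. n18.hot = 12  [terminal]
31. n0.lab = -1  [c.hot + S₁.fin - 30]
32. n0.fin = -6  [S₁.fin - 15]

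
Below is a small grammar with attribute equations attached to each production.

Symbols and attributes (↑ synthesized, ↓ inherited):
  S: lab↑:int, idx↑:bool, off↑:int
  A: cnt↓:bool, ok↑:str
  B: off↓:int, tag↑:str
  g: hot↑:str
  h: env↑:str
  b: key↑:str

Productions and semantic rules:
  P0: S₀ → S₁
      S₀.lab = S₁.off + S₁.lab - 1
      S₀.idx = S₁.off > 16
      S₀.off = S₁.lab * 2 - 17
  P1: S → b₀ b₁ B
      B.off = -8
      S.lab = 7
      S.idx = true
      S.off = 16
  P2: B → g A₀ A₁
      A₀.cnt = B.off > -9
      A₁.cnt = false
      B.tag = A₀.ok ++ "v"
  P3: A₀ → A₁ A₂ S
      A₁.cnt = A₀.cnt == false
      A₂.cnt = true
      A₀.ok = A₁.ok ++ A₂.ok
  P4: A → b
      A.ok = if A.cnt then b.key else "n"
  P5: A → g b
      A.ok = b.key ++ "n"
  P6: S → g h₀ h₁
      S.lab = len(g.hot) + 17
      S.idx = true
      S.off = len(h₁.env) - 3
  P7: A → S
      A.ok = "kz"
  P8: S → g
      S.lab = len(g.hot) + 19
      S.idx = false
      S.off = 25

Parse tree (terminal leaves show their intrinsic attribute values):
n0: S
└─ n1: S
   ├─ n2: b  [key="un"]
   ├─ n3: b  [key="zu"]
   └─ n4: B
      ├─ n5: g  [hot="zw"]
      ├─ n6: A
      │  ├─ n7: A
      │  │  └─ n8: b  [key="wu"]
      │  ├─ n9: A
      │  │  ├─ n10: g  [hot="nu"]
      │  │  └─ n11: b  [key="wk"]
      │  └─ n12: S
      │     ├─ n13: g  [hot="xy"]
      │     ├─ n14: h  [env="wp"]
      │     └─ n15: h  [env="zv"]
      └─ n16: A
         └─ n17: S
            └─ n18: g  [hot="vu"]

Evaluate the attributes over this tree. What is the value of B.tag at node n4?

"nwknv"

1. n2.key = "un"  [terminal]
2. n3.key = "zu"  [terminal]
3. n4.off = -8  [-8]
4. n5.hot = "zw"  [terminal]
5. n6.cnt = true  [B.off > -9]
6. n7.cnt = false  [A₀.cnt == false]
7. n8.key = "wu"  [terminal]
8. n7.ok = "n"  [if A.cnt then b.key else "n"]
9. n9.cnt = true  [true]
10. n10.hot = "nu"  [terminal]
11. n11.key = "wk"  [terminal]
12. n9.ok = "wkn"  [b.key ++ "n"]
13. n13.hot = "xy"  [terminal]
14. n14.env = "wp"  [terminal]
15. n15.env = "zv"  [terminal]
16. n12.lab = 19  [len(g.hot) + 17]
17. n12.idx = true  [true]
18. n12.off = -1  [len(h₁.env) - 3]
19. n6.ok = "nwkn"  [A₁.ok ++ A₂.ok]
20. n16.cnt = false  [false]
21. n18.hot = "vu"  [terminal]
22. n17.lab = 21  [len(g.hot) + 19]
23. n17.idx = false  [false]
24. n17.off = 25  [25]
25. n16.ok = "kz"  ["kz"]
26. n4.tag = "nwknv"  [A₀.ok ++ "v"]
27. n1.lab = 7  [7]
28. n1.idx = true  [true]
29. n1.off = 16  [16]
30. n0.lab = 22  [S₁.off + S₁.lab - 1]
31. n0.idx = false  [S₁.off > 16]
32. n0.off = -3  [S₁.lab * 2 - 17]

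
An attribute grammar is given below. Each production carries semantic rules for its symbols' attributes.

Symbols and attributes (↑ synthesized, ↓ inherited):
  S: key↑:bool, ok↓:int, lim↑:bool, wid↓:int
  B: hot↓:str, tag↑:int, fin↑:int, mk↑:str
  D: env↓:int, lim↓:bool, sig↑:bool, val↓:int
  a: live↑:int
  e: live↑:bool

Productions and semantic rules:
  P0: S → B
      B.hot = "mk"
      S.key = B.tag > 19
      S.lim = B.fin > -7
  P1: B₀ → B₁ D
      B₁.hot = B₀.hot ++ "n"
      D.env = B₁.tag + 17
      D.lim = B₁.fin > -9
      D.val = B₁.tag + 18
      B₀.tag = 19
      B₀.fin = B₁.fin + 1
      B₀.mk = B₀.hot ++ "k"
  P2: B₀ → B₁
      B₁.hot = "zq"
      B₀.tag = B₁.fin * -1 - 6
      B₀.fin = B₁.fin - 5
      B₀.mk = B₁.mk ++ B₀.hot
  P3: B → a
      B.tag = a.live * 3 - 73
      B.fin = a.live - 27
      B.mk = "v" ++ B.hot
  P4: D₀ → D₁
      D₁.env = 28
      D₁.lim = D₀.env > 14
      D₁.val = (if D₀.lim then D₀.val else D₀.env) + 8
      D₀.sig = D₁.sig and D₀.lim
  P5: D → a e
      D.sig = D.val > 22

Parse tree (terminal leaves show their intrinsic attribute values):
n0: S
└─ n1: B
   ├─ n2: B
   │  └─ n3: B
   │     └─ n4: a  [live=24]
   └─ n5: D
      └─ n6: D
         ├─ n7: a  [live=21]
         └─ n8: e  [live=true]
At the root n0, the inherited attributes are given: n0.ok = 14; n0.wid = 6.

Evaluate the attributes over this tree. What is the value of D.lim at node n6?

false

1. n0.ok = 14  [given at root]
2. n0.wid = 6  [given at root]
3. n1.hot = "mk"  ["mk"]
4. n2.hot = "mkn"  [B₀.hot ++ "n"]
5. n3.hot = "zq"  ["zq"]
6. n4.live = 24  [terminal]
7. n3.tag = -1  [a.live * 3 - 73]
8. n3.fin = -3  [a.live - 27]
9. n3.mk = "vzq"  ["v" ++ B.hot]
10. n2.tag = -3  [B₁.fin * -1 - 6]
11. n2.fin = -8  [B₁.fin - 5]
12. n2.mk = "vzqmkn"  [B₁.mk ++ B₀.hot]
13. n5.env = 14  [B₁.tag + 17]
14. n5.lim = true  [B₁.fin > -9]
15. n5.val = 15  [B₁.tag + 18]
16. n6.env = 28  [28]
17. n6.lim = false  [D₀.env > 14]
18. n6.val = 23  [(if D₀.lim then D₀.val else D₀.env) + 8]
19. n7.live = 21  [terminal]
20. n8.live = true  [terminal]
21. n6.sig = true  [D.val > 22]
22. n5.sig = true  [D₁.sig and D₀.lim]
23. n1.tag = 19  [19]
24. n1.fin = -7  [B₁.fin + 1]
25. n1.mk = "mkk"  [B₀.hot ++ "k"]
26. n0.key = false  [B.tag > 19]
27. n0.lim = false  [B.fin > -7]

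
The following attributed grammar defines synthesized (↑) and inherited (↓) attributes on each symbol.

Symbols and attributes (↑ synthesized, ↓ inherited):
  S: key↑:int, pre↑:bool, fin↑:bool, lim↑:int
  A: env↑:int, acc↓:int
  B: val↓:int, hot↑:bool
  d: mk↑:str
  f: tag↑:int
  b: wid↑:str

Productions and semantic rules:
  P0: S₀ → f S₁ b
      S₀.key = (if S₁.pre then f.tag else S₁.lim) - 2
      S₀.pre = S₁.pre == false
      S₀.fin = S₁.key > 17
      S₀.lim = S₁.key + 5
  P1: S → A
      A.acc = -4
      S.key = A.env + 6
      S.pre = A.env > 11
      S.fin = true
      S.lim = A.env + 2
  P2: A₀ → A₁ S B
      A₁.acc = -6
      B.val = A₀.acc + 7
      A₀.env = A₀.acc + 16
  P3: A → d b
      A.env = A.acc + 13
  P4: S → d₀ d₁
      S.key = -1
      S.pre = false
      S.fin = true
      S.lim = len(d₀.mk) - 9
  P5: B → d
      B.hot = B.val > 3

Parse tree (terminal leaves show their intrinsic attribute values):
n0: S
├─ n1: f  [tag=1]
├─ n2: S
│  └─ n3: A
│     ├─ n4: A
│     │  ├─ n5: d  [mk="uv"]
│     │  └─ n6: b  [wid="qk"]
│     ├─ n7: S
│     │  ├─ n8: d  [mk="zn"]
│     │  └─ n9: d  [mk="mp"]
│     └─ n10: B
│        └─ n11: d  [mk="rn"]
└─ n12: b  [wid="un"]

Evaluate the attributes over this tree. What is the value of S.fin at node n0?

1. n1.tag = 1  [terminal]
2. n3.acc = -4  [-4]
3. n4.acc = -6  [-6]
4. n5.mk = "uv"  [terminal]
5. n6.wid = "qk"  [terminal]
6. n4.env = 7  [A.acc + 13]
7. n8.mk = "zn"  [terminal]
8. n9.mk = "mp"  [terminal]
9. n7.key = -1  [-1]
10. n7.pre = false  [false]
11. n7.fin = true  [true]
12. n7.lim = -7  [len(d₀.mk) - 9]
13. n10.val = 3  [A₀.acc + 7]
14. n11.mk = "rn"  [terminal]
15. n10.hot = false  [B.val > 3]
16. n3.env = 12  [A₀.acc + 16]
17. n2.key = 18  [A.env + 6]
18. n2.pre = true  [A.env > 11]
19. n2.fin = true  [true]
20. n2.lim = 14  [A.env + 2]
21. n12.wid = "un"  [terminal]
22. n0.key = -1  [(if S₁.pre then f.tag else S₁.lim) - 2]
23. n0.pre = false  [S₁.pre == false]
24. n0.fin = true  [S₁.key > 17]
25. n0.lim = 23  [S₁.key + 5]

true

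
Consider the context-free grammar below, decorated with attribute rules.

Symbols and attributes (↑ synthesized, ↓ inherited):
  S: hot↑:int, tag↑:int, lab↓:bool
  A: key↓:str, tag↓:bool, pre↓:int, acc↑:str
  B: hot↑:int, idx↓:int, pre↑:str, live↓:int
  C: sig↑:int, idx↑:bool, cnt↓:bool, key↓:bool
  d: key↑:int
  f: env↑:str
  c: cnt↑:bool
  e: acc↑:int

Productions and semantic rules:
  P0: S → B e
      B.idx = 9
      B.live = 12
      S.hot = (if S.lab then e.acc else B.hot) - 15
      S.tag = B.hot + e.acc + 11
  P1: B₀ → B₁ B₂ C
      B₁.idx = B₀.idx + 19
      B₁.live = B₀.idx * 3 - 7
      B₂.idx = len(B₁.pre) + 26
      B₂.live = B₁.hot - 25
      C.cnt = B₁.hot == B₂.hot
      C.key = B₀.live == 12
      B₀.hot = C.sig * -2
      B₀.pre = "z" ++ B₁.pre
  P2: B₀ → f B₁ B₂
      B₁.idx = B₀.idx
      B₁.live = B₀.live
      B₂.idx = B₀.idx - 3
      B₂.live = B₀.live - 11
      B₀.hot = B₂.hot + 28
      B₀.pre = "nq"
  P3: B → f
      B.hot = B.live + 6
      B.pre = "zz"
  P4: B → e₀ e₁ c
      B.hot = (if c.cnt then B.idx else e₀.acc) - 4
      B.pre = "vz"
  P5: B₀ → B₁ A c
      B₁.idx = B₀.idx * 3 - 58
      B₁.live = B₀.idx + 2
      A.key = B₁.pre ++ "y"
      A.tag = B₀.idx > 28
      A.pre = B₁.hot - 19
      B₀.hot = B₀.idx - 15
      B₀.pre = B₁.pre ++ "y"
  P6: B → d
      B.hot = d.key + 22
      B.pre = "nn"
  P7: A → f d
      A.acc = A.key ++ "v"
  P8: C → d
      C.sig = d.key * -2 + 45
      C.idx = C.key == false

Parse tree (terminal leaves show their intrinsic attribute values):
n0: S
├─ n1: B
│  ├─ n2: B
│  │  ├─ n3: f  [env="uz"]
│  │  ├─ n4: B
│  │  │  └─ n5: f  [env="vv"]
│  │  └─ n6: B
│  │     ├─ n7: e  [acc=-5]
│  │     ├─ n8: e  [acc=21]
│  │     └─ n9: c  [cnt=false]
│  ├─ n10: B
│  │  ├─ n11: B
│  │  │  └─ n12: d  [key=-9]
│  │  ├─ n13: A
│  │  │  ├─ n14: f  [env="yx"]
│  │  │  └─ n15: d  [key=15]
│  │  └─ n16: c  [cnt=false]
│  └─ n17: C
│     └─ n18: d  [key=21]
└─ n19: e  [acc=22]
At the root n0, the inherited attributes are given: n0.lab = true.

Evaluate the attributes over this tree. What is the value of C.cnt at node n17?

1. n0.lab = true  [given at root]
2. n1.idx = 9  [9]
3. n1.live = 12  [12]
4. n2.idx = 28  [B₀.idx + 19]
5. n2.live = 20  [B₀.idx * 3 - 7]
6. n3.env = "uz"  [terminal]
7. n4.idx = 28  [B₀.idx]
8. n4.live = 20  [B₀.live]
9. n5.env = "vv"  [terminal]
10. n4.hot = 26  [B.live + 6]
11. n4.pre = "zz"  ["zz"]
12. n6.idx = 25  [B₀.idx - 3]
13. n6.live = 9  [B₀.live - 11]
14. n7.acc = -5  [terminal]
15. n8.acc = 21  [terminal]
16. n9.cnt = false  [terminal]
17. n6.hot = -9  [(if c.cnt then B.idx else e₀.acc) - 4]
18. n6.pre = "vz"  ["vz"]
19. n2.hot = 19  [B₂.hot + 28]
20. n2.pre = "nq"  ["nq"]
21. n10.idx = 28  [len(B₁.pre) + 26]
22. n10.live = -6  [B₁.hot - 25]
23. n11.idx = 26  [B₀.idx * 3 - 58]
24. n11.live = 30  [B₀.idx + 2]
25. n12.key = -9  [terminal]
26. n11.hot = 13  [d.key + 22]
27. n11.pre = "nn"  ["nn"]
28. n13.key = "nny"  [B₁.pre ++ "y"]
29. n13.tag = false  [B₀.idx > 28]
30. n13.pre = -6  [B₁.hot - 19]
31. n14.env = "yx"  [terminal]
32. n15.key = 15  [terminal]
33. n13.acc = "nnyv"  [A.key ++ "v"]
34. n16.cnt = false  [terminal]
35. n10.hot = 13  [B₀.idx - 15]
36. n10.pre = "nny"  [B₁.pre ++ "y"]
37. n17.cnt = false  [B₁.hot == B₂.hot]
38. n17.key = true  [B₀.live == 12]
39. n18.key = 21  [terminal]
40. n17.sig = 3  [d.key * -2 + 45]
41. n17.idx = false  [C.key == false]
42. n1.hot = -6  [C.sig * -2]
43. n1.pre = "znq"  ["z" ++ B₁.pre]
44. n19.acc = 22  [terminal]
45. n0.hot = 7  [(if S.lab then e.acc else B.hot) - 15]
46. n0.tag = 27  [B.hot + e.acc + 11]

false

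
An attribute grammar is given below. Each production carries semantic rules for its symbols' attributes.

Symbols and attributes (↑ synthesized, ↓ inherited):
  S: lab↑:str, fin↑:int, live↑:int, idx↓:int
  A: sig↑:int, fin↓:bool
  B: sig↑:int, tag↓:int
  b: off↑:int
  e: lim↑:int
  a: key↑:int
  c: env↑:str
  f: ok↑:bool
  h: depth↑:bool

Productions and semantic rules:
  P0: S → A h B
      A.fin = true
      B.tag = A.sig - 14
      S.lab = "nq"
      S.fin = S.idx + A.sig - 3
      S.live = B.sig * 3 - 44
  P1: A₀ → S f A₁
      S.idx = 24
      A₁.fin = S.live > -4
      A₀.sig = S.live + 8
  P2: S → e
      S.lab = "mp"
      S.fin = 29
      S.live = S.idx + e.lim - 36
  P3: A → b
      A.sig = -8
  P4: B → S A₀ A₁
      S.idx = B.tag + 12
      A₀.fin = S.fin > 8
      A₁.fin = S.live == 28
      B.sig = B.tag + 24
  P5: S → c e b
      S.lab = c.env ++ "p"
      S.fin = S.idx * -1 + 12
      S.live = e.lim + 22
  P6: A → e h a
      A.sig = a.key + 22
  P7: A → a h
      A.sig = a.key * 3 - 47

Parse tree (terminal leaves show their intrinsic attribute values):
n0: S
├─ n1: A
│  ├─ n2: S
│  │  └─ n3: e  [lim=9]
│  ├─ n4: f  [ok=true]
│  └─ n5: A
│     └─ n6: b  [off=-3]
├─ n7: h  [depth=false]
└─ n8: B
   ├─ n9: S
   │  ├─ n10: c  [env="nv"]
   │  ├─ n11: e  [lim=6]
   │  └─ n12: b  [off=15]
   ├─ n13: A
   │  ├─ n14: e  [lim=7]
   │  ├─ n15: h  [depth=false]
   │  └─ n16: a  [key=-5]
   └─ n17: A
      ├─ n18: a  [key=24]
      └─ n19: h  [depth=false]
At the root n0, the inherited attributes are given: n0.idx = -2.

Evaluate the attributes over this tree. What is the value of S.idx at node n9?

1. n0.idx = -2  [given at root]
2. n1.fin = true  [true]
3. n2.idx = 24  [24]
4. n3.lim = 9  [terminal]
5. n2.lab = "mp"  ["mp"]
6. n2.fin = 29  [29]
7. n2.live = -3  [S.idx + e.lim - 36]
8. n4.ok = true  [terminal]
9. n5.fin = true  [S.live > -4]
10. n6.off = -3  [terminal]
11. n5.sig = -8  [-8]
12. n1.sig = 5  [S.live + 8]
13. n7.depth = false  [terminal]
14. n8.tag = -9  [A.sig - 14]
15. n9.idx = 3  [B.tag + 12]
16. n10.env = "nv"  [terminal]
17. n11.lim = 6  [terminal]
18. n12.off = 15  [terminal]
19. n9.lab = "nvp"  [c.env ++ "p"]
20. n9.fin = 9  [S.idx * -1 + 12]
21. n9.live = 28  [e.lim + 22]
22. n13.fin = true  [S.fin > 8]
23. n14.lim = 7  [terminal]
24. n15.depth = false  [terminal]
25. n16.key = -5  [terminal]
26. n13.sig = 17  [a.key + 22]
27. n17.fin = true  [S.live == 28]
28. n18.key = 24  [terminal]
29. n19.depth = false  [terminal]
30. n17.sig = 25  [a.key * 3 - 47]
31. n8.sig = 15  [B.tag + 24]
32. n0.lab = "nq"  ["nq"]
33. n0.fin = 0  [S.idx + A.sig - 3]
34. n0.live = 1  [B.sig * 3 - 44]

3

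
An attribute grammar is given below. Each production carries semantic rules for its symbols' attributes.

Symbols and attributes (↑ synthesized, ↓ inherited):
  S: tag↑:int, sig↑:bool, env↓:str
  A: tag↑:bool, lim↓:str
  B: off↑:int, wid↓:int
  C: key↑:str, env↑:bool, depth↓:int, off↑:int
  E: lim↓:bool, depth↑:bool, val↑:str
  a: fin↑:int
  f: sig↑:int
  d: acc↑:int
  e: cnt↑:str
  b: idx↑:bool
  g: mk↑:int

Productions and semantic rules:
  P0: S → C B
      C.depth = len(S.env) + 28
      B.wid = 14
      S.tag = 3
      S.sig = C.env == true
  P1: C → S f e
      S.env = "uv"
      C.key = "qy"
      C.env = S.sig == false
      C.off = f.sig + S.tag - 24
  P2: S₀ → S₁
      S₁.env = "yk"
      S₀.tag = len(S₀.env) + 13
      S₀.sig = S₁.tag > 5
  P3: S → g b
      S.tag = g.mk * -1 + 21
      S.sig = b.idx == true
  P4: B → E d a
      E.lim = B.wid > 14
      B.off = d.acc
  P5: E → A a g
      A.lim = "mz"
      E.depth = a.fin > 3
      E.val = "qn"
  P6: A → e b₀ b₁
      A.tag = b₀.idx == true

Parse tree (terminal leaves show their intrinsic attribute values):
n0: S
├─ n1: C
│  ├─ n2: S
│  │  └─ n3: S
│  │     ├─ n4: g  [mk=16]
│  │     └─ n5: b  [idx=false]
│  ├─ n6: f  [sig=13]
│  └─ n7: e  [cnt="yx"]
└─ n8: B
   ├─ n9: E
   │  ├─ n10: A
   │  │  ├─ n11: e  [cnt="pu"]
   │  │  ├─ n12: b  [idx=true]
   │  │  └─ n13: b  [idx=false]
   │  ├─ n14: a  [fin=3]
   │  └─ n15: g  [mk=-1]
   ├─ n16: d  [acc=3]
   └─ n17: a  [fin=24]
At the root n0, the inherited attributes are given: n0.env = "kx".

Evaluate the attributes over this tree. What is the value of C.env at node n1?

1. n0.env = "kx"  [given at root]
2. n1.depth = 30  [len(S.env) + 28]
3. n2.env = "uv"  ["uv"]
4. n3.env = "yk"  ["yk"]
5. n4.mk = 16  [terminal]
6. n5.idx = false  [terminal]
7. n3.tag = 5  [g.mk * -1 + 21]
8. n3.sig = false  [b.idx == true]
9. n2.tag = 15  [len(S₀.env) + 13]
10. n2.sig = false  [S₁.tag > 5]
11. n6.sig = 13  [terminal]
12. n7.cnt = "yx"  [terminal]
13. n1.key = "qy"  ["qy"]
14. n1.env = true  [S.sig == false]
15. n1.off = 4  [f.sig + S.tag - 24]
16. n8.wid = 14  [14]
17. n9.lim = false  [B.wid > 14]
18. n10.lim = "mz"  ["mz"]
19. n11.cnt = "pu"  [terminal]
20. n12.idx = true  [terminal]
21. n13.idx = false  [terminal]
22. n10.tag = true  [b₀.idx == true]
23. n14.fin = 3  [terminal]
24. n15.mk = -1  [terminal]
25. n9.depth = false  [a.fin > 3]
26. n9.val = "qn"  ["qn"]
27. n16.acc = 3  [terminal]
28. n17.fin = 24  [terminal]
29. n8.off = 3  [d.acc]
30. n0.tag = 3  [3]
31. n0.sig = true  [C.env == true]

true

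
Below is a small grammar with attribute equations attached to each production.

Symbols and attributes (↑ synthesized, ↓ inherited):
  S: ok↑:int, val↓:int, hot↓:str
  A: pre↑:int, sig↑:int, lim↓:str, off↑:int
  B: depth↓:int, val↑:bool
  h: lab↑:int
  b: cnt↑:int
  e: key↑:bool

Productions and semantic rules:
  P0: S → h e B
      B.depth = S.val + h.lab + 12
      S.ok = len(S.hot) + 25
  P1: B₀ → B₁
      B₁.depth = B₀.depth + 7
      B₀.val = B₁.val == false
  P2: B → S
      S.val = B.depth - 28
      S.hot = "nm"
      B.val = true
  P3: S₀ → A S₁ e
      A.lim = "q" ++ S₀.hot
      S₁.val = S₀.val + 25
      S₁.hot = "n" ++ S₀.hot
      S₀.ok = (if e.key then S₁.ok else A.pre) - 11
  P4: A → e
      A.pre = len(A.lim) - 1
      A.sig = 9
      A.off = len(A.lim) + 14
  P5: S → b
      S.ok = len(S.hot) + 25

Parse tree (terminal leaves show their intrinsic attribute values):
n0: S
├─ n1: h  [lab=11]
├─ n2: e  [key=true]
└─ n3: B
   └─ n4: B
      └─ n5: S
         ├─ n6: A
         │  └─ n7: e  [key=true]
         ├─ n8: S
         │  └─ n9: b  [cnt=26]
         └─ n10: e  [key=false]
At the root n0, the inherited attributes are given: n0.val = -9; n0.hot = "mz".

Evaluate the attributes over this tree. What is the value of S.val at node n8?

18

1. n0.val = -9  [given at root]
2. n0.hot = "mz"  [given at root]
3. n1.lab = 11  [terminal]
4. n2.key = true  [terminal]
5. n3.depth = 14  [S.val + h.lab + 12]
6. n4.depth = 21  [B₀.depth + 7]
7. n5.val = -7  [B.depth - 28]
8. n5.hot = "nm"  ["nm"]
9. n6.lim = "qnm"  ["q" ++ S₀.hot]
10. n7.key = true  [terminal]
11. n6.pre = 2  [len(A.lim) - 1]
12. n6.sig = 9  [9]
13. n6.off = 17  [len(A.lim) + 14]
14. n8.val = 18  [S₀.val + 25]
15. n8.hot = "nnm"  ["n" ++ S₀.hot]
16. n9.cnt = 26  [terminal]
17. n8.ok = 28  [len(S.hot) + 25]
18. n10.key = false  [terminal]
19. n5.ok = -9  [(if e.key then S₁.ok else A.pre) - 11]
20. n4.val = true  [true]
21. n3.val = false  [B₁.val == false]
22. n0.ok = 27  [len(S.hot) + 25]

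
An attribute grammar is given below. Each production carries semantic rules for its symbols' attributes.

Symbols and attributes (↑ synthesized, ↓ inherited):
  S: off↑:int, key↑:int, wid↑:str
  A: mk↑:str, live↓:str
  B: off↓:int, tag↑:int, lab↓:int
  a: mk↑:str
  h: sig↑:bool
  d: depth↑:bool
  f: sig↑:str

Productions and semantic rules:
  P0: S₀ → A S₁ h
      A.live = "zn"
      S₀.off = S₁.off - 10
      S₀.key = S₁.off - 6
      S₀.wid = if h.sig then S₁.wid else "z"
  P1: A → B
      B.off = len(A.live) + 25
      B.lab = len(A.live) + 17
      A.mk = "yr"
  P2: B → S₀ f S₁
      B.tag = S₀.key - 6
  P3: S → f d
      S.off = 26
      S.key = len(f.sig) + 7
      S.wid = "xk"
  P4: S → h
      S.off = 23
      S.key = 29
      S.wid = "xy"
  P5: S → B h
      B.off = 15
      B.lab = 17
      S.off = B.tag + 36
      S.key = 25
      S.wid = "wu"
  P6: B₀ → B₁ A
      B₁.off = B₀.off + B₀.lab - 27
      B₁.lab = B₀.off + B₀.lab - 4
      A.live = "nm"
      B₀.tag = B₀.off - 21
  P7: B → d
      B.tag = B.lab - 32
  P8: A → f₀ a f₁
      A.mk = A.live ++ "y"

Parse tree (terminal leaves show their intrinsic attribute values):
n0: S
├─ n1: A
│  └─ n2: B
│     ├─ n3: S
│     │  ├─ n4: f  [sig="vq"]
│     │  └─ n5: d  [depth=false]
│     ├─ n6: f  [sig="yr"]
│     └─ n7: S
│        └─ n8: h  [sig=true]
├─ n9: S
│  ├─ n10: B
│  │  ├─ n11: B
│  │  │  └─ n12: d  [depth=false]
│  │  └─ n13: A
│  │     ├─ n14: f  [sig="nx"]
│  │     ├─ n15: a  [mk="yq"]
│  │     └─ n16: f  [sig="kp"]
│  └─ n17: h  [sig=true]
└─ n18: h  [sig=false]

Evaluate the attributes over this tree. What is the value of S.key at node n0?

24

1. n1.live = "zn"  ["zn"]
2. n2.off = 27  [len(A.live) + 25]
3. n2.lab = 19  [len(A.live) + 17]
4. n4.sig = "vq"  [terminal]
5. n5.depth = false  [terminal]
6. n3.off = 26  [26]
7. n3.key = 9  [len(f.sig) + 7]
8. n3.wid = "xk"  ["xk"]
9. n6.sig = "yr"  [terminal]
10. n8.sig = true  [terminal]
11. n7.off = 23  [23]
12. n7.key = 29  [29]
13. n7.wid = "xy"  ["xy"]
14. n2.tag = 3  [S₀.key - 6]
15. n1.mk = "yr"  ["yr"]
16. n10.off = 15  [15]
17. n10.lab = 17  [17]
18. n11.off = 5  [B₀.off + B₀.lab - 27]
19. n11.lab = 28  [B₀.off + B₀.lab - 4]
20. n12.depth = false  [terminal]
21. n11.tag = -4  [B.lab - 32]
22. n13.live = "nm"  ["nm"]
23. n14.sig = "nx"  [terminal]
24. n15.mk = "yq"  [terminal]
25. n16.sig = "kp"  [terminal]
26. n13.mk = "nmy"  [A.live ++ "y"]
27. n10.tag = -6  [B₀.off - 21]
28. n17.sig = true  [terminal]
29. n9.off = 30  [B.tag + 36]
30. n9.key = 25  [25]
31. n9.wid = "wu"  ["wu"]
32. n18.sig = false  [terminal]
33. n0.off = 20  [S₁.off - 10]
34. n0.key = 24  [S₁.off - 6]
35. n0.wid = "z"  [if h.sig then S₁.wid else "z"]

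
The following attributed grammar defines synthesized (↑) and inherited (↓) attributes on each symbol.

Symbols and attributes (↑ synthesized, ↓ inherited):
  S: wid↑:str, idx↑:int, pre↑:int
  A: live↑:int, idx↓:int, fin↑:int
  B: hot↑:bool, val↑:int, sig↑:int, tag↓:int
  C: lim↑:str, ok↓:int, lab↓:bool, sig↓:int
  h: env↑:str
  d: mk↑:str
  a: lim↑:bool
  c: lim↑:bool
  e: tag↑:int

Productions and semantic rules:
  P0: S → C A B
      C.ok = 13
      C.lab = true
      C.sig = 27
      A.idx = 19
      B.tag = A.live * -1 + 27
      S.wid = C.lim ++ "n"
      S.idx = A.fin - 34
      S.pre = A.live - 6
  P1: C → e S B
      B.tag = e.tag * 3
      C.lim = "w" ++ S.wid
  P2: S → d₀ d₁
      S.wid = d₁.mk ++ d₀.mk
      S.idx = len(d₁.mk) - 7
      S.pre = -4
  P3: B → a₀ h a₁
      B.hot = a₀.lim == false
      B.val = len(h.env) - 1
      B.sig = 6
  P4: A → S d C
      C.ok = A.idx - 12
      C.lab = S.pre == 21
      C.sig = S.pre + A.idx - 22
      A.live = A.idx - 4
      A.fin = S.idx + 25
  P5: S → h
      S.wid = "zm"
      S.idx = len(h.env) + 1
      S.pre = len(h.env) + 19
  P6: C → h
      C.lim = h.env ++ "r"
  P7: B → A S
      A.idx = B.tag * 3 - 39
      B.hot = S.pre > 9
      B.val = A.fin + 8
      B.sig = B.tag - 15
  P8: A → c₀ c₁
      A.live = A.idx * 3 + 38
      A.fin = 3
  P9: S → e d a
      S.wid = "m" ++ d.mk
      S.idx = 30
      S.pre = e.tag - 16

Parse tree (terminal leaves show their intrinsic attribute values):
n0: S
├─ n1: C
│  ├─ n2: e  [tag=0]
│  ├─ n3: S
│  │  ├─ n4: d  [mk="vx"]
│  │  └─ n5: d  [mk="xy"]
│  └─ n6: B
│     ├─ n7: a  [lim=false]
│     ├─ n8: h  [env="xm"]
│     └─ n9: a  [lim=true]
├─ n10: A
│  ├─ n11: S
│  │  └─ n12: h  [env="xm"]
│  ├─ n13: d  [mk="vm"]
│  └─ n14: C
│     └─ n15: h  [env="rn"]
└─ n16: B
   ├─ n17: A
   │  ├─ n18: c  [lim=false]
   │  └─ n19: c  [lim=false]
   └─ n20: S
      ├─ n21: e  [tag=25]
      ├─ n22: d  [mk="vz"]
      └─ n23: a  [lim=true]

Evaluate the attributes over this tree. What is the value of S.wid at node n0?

"wxyvxn"

1. n1.ok = 13  [13]
2. n1.lab = true  [true]
3. n1.sig = 27  [27]
4. n2.tag = 0  [terminal]
5. n4.mk = "vx"  [terminal]
6. n5.mk = "xy"  [terminal]
7. n3.wid = "xyvx"  [d₁.mk ++ d₀.mk]
8. n3.idx = -5  [len(d₁.mk) - 7]
9. n3.pre = -4  [-4]
10. n6.tag = 0  [e.tag * 3]
11. n7.lim = false  [terminal]
12. n8.env = "xm"  [terminal]
13. n9.lim = true  [terminal]
14. n6.hot = true  [a₀.lim == false]
15. n6.val = 1  [len(h.env) - 1]
16. n6.sig = 6  [6]
17. n1.lim = "wxyvx"  ["w" ++ S.wid]
18. n10.idx = 19  [19]
19. n12.env = "xm"  [terminal]
20. n11.wid = "zm"  ["zm"]
21. n11.idx = 3  [len(h.env) + 1]
22. n11.pre = 21  [len(h.env) + 19]
23. n13.mk = "vm"  [terminal]
24. n14.ok = 7  [A.idx - 12]
25. n14.lab = true  [S.pre == 21]
26. n14.sig = 18  [S.pre + A.idx - 22]
27. n15.env = "rn"  [terminal]
28. n14.lim = "rnr"  [h.env ++ "r"]
29. n10.live = 15  [A.idx - 4]
30. n10.fin = 28  [S.idx + 25]
31. n16.tag = 12  [A.live * -1 + 27]
32. n17.idx = -3  [B.tag * 3 - 39]
33. n18.lim = false  [terminal]
34. n19.lim = false  [terminal]
35. n17.live = 29  [A.idx * 3 + 38]
36. n17.fin = 3  [3]
37. n21.tag = 25  [terminal]
38. n22.mk = "vz"  [terminal]
39. n23.lim = true  [terminal]
40. n20.wid = "mvz"  ["m" ++ d.mk]
41. n20.idx = 30  [30]
42. n20.pre = 9  [e.tag - 16]
43. n16.hot = false  [S.pre > 9]
44. n16.val = 11  [A.fin + 8]
45. n16.sig = -3  [B.tag - 15]
46. n0.wid = "wxyvxn"  [C.lim ++ "n"]
47. n0.idx = -6  [A.fin - 34]
48. n0.pre = 9  [A.live - 6]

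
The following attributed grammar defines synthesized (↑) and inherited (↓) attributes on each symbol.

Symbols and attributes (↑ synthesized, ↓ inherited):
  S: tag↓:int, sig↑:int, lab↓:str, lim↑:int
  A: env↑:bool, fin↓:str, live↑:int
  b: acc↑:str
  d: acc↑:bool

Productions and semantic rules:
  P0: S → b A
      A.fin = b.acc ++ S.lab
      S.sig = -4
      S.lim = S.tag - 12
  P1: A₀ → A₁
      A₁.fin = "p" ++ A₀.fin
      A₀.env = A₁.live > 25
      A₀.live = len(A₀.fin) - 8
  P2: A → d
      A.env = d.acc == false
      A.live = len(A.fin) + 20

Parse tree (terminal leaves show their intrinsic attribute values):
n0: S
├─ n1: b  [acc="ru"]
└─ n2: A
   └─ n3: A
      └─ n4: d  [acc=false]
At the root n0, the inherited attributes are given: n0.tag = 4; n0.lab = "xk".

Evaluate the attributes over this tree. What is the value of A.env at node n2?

false

1. n0.tag = 4  [given at root]
2. n0.lab = "xk"  [given at root]
3. n1.acc = "ru"  [terminal]
4. n2.fin = "ruxk"  [b.acc ++ S.lab]
5. n3.fin = "pruxk"  ["p" ++ A₀.fin]
6. n4.acc = false  [terminal]
7. n3.env = true  [d.acc == false]
8. n3.live = 25  [len(A.fin) + 20]
9. n2.env = false  [A₁.live > 25]
10. n2.live = -4  [len(A₀.fin) - 8]
11. n0.sig = -4  [-4]
12. n0.lim = -8  [S.tag - 12]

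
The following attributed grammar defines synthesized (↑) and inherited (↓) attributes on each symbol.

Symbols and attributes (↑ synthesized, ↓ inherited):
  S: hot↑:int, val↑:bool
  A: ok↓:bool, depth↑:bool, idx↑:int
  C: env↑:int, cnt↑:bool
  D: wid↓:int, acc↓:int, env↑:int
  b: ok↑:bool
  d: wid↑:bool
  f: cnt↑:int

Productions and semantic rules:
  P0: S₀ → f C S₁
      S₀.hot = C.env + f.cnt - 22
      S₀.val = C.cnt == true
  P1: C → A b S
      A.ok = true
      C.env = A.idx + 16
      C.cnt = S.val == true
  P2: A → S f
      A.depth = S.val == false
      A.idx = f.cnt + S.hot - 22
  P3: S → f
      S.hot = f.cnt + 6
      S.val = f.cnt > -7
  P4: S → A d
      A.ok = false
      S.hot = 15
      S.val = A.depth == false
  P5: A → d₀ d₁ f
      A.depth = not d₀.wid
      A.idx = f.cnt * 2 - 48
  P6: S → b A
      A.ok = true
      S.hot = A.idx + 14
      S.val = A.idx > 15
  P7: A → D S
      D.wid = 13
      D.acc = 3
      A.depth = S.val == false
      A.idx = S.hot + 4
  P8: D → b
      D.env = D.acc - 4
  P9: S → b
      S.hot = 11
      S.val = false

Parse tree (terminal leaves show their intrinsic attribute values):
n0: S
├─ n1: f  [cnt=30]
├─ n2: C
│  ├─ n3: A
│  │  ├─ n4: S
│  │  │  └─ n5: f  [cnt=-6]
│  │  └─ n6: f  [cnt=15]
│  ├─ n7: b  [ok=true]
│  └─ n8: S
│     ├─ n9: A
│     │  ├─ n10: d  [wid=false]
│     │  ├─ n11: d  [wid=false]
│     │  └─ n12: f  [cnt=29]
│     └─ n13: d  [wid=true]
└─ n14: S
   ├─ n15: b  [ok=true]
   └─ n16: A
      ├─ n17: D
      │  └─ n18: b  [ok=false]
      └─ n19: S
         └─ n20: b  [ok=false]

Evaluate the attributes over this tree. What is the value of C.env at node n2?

1. n1.cnt = 30  [terminal]
2. n3.ok = true  [true]
3. n5.cnt = -6  [terminal]
4. n4.hot = 0  [f.cnt + 6]
5. n4.val = true  [f.cnt > -7]
6. n6.cnt = 15  [terminal]
7. n3.depth = false  [S.val == false]
8. n3.idx = -7  [f.cnt + S.hot - 22]
9. n7.ok = true  [terminal]
10. n9.ok = false  [false]
11. n10.wid = false  [terminal]
12. n11.wid = false  [terminal]
13. n12.cnt = 29  [terminal]
14. n9.depth = true  [not d₀.wid]
15. n9.idx = 10  [f.cnt * 2 - 48]
16. n13.wid = true  [terminal]
17. n8.hot = 15  [15]
18. n8.val = false  [A.depth == false]
19. n2.env = 9  [A.idx + 16]
20. n2.cnt = false  [S.val == true]
21. n15.ok = true  [terminal]
22. n16.ok = true  [true]
23. n17.wid = 13  [13]
24. n17.acc = 3  [3]
25. n18.ok = false  [terminal]
26. n17.env = -1  [D.acc - 4]
27. n20.ok = false  [terminal]
28. n19.hot = 11  [11]
29. n19.val = false  [false]
30. n16.depth = true  [S.val == false]
31. n16.idx = 15  [S.hot + 4]
32. n14.hot = 29  [A.idx + 14]
33. n14.val = false  [A.idx > 15]
34. n0.hot = 17  [C.env + f.cnt - 22]
35. n0.val = false  [C.cnt == true]

9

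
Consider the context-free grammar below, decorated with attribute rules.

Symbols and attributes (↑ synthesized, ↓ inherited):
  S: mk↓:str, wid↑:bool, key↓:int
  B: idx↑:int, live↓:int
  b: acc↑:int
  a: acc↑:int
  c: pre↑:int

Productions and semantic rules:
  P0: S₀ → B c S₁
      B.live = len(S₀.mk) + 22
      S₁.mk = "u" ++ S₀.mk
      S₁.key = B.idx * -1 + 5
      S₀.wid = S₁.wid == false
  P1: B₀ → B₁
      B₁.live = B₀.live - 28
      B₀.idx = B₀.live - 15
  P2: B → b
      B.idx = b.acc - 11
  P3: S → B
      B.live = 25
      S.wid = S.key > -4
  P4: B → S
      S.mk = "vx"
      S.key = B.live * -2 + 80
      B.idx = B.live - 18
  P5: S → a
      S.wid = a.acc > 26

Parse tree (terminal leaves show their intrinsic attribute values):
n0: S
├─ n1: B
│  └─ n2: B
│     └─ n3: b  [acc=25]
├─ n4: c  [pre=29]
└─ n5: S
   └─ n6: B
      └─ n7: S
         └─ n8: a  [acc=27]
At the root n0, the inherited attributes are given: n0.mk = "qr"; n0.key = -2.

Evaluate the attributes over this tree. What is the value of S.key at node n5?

1. n0.mk = "qr"  [given at root]
2. n0.key = -2  [given at root]
3. n1.live = 24  [len(S₀.mk) + 22]
4. n2.live = -4  [B₀.live - 28]
5. n3.acc = 25  [terminal]
6. n2.idx = 14  [b.acc - 11]
7. n1.idx = 9  [B₀.live - 15]
8. n4.pre = 29  [terminal]
9. n5.mk = "uqr"  ["u" ++ S₀.mk]
10. n5.key = -4  [B.idx * -1 + 5]
11. n6.live = 25  [25]
12. n7.mk = "vx"  ["vx"]
13. n7.key = 30  [B.live * -2 + 80]
14. n8.acc = 27  [terminal]
15. n7.wid = true  [a.acc > 26]
16. n6.idx = 7  [B.live - 18]
17. n5.wid = false  [S.key > -4]
18. n0.wid = true  [S₁.wid == false]

-4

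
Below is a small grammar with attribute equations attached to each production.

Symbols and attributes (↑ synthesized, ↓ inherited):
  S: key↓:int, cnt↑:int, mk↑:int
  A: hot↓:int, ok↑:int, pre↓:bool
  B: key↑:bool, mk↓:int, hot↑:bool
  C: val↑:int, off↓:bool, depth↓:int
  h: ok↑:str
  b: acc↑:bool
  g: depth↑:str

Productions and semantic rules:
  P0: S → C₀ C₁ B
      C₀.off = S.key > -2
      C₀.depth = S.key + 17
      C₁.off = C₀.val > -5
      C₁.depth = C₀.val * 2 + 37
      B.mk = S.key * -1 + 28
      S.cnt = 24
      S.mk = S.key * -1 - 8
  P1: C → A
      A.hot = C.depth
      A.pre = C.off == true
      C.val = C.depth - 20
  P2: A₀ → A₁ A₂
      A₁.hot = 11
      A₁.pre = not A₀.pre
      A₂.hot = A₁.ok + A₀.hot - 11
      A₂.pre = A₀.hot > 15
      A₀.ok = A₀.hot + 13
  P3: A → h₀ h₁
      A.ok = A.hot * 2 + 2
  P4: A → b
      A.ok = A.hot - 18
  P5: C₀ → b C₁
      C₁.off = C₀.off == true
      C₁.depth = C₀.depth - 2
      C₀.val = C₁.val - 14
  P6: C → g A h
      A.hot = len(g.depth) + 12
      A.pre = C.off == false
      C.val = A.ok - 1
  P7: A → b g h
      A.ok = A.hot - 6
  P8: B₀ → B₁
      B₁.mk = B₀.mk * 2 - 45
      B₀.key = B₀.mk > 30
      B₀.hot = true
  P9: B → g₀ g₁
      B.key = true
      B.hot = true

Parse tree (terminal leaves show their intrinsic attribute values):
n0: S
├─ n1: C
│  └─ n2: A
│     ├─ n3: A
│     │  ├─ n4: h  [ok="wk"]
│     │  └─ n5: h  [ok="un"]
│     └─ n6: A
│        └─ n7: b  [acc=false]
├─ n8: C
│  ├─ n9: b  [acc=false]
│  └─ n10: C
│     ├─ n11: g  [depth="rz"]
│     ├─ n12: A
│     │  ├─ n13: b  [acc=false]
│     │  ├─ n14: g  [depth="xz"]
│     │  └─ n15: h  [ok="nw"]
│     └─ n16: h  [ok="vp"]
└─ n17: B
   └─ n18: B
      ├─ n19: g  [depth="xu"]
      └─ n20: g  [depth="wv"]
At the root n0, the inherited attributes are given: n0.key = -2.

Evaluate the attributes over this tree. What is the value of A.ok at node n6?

10

1. n0.key = -2  [given at root]
2. n1.off = false  [S.key > -2]
3. n1.depth = 15  [S.key + 17]
4. n2.hot = 15  [C.depth]
5. n2.pre = false  [C.off == true]
6. n3.hot = 11  [11]
7. n3.pre = true  [not A₀.pre]
8. n4.ok = "wk"  [terminal]
9. n5.ok = "un"  [terminal]
10. n3.ok = 24  [A.hot * 2 + 2]
11. n6.hot = 28  [A₁.ok + A₀.hot - 11]
12. n6.pre = false  [A₀.hot > 15]
13. n7.acc = false  [terminal]
14. n6.ok = 10  [A.hot - 18]
15. n2.ok = 28  [A₀.hot + 13]
16. n1.val = -5  [C.depth - 20]
17. n8.off = false  [C₀.val > -5]
18. n8.depth = 27  [C₀.val * 2 + 37]
19. n9.acc = false  [terminal]
20. n10.off = false  [C₀.off == true]
21. n10.depth = 25  [C₀.depth - 2]
22. n11.depth = "rz"  [terminal]
23. n12.hot = 14  [len(g.depth) + 12]
24. n12.pre = true  [C.off == false]
25. n13.acc = false  [terminal]
26. n14.depth = "xz"  [terminal]
27. n15.ok = "nw"  [terminal]
28. n12.ok = 8  [A.hot - 6]
29. n16.ok = "vp"  [terminal]
30. n10.val = 7  [A.ok - 1]
31. n8.val = -7  [C₁.val - 14]
32. n17.mk = 30  [S.key * -1 + 28]
33. n18.mk = 15  [B₀.mk * 2 - 45]
34. n19.depth = "xu"  [terminal]
35. n20.depth = "wv"  [terminal]
36. n18.key = true  [true]
37. n18.hot = true  [true]
38. n17.key = false  [B₀.mk > 30]
39. n17.hot = true  [true]
40. n0.cnt = 24  [24]
41. n0.mk = -6  [S.key * -1 - 8]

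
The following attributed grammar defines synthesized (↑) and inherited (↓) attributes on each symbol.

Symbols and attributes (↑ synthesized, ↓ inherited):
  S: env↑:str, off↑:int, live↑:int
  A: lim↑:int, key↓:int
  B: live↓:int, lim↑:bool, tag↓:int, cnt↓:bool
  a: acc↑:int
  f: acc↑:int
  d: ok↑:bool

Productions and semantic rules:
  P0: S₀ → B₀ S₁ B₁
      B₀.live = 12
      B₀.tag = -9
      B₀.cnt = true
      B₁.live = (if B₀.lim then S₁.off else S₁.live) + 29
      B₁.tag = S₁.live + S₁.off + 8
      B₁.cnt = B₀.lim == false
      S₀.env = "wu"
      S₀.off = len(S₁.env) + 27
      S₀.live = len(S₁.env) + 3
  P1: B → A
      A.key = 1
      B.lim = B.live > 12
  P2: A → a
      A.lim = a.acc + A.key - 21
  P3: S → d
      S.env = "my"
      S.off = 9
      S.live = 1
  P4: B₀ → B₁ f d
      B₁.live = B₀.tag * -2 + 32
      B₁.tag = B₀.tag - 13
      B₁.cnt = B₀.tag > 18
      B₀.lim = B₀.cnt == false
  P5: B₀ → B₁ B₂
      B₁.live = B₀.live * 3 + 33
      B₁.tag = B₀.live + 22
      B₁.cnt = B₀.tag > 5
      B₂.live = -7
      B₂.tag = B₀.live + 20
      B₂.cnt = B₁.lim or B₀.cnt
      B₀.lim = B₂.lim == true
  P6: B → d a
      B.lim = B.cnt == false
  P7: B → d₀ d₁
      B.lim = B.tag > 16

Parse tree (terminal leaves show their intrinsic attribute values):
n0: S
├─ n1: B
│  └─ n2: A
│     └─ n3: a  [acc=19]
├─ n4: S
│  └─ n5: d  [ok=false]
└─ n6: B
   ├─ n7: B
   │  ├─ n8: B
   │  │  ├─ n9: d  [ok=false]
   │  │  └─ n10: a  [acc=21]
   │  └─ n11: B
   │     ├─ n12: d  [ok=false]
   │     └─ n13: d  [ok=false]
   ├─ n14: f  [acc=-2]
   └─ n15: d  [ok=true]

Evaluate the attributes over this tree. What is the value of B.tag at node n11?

1. n1.live = 12  [12]
2. n1.tag = -9  [-9]
3. n1.cnt = true  [true]
4. n2.key = 1  [1]
5. n3.acc = 19  [terminal]
6. n2.lim = -1  [a.acc + A.key - 21]
7. n1.lim = false  [B.live > 12]
8. n5.ok = false  [terminal]
9. n4.env = "my"  ["my"]
10. n4.off = 9  [9]
11. n4.live = 1  [1]
12. n6.live = 30  [(if B₀.lim then S₁.off else S₁.live) + 29]
13. n6.tag = 18  [S₁.live + S₁.off + 8]
14. n6.cnt = true  [B₀.lim == false]
15. n7.live = -4  [B₀.tag * -2 + 32]
16. n7.tag = 5  [B₀.tag - 13]
17. n7.cnt = false  [B₀.tag > 18]
18. n8.live = 21  [B₀.live * 3 + 33]
19. n8.tag = 18  [B₀.live + 22]
20. n8.cnt = false  [B₀.tag > 5]
21. n9.ok = false  [terminal]
22. n10.acc = 21  [terminal]
23. n8.lim = true  [B.cnt == false]
24. n11.live = -7  [-7]
25. n11.tag = 16  [B₀.live + 20]
26. n11.cnt = true  [B₁.lim or B₀.cnt]
27. n12.ok = false  [terminal]
28. n13.ok = false  [terminal]
29. n11.lim = false  [B.tag > 16]
30. n7.lim = false  [B₂.lim == true]
31. n14.acc = -2  [terminal]
32. n15.ok = true  [terminal]
33. n6.lim = false  [B₀.cnt == false]
34. n0.env = "wu"  ["wu"]
35. n0.off = 29  [len(S₁.env) + 27]
36. n0.live = 5  [len(S₁.env) + 3]

16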